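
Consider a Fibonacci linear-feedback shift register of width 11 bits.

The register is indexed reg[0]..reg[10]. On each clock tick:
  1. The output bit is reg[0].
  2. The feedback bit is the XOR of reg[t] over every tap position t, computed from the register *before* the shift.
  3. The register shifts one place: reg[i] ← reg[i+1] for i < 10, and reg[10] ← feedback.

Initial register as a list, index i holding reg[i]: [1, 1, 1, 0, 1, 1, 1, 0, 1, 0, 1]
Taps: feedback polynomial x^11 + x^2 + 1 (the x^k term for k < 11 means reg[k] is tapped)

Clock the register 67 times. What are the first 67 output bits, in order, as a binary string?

step | reg (before) | out | fb
   0 | 11101110101 | 1 | 0
   1 | 11011101010 | 1 | 1
   2 | 10111010101 | 1 | 0
   3 | 01110101010 | 0 | 1
   4 | 11101010101 | 1 | 0
   5 | 11010101010 | 1 | 1
   6 | 10101010101 | 1 | 0
   7 | 01010101010 | 0 | 0
   8 | 10101010100 | 1 | 0
   9 | 01010101000 | 0 | 0
  10 | 10101010000 | 1 | 0
  11 | 01010100000 | 0 | 0
  12 | 10101000000 | 1 | 0
  13 | 01010000000 | 0 | 0
  14 | 10100000000 | 1 | 0
  15 | 01000000000 | 0 | 0
  16 | 10000000000 | 1 | 1
  17 | 00000000001 | 0 | 0
  18 | 00000000010 | 0 | 0
  19 | 00000000100 | 0 | 0
  20 | 00000001000 | 0 | 0
  21 | 00000010000 | 0 | 0
  22 | 00000100000 | 0 | 0
  23 | 00001000000 | 0 | 0
  24 | 00010000000 | 0 | 0
  25 | 00100000000 | 0 | 1
  26 | 01000000001 | 0 | 0
  27 | 10000000010 | 1 | 1
  28 | 00000000101 | 0 | 0
  29 | 00000001010 | 0 | 0
  30 | 00000010100 | 0 | 0
  31 | 00000101000 | 0 | 0
  32 | 00001010000 | 0 | 0
  33 | 00010100000 | 0 | 0
  34 | 00101000000 | 0 | 1
  35 | 01010000001 | 0 | 0
  36 | 10100000010 | 1 | 0
  37 | 01000000100 | 0 | 0
  38 | 10000001000 | 1 | 1
  39 | 00000010001 | 0 | 0
  40 | 00000100010 | 0 | 0
  41 | 00001000100 | 0 | 0
  42 | 00010001000 | 0 | 0
  43 | 00100010000 | 0 | 1
  44 | 01000100001 | 0 | 0
  45 | 10001000010 | 1 | 1
  46 | 00010000101 | 0 | 0
  47 | 00100001010 | 0 | 1
  48 | 01000010101 | 0 | 0
  49 | 10000101010 | 1 | 1
  50 | 00001010101 | 0 | 0
  51 | 00010101010 | 0 | 0
  52 | 00101010100 | 0 | 1
  53 | 01010101001 | 0 | 0
  54 | 10101010010 | 1 | 0
  55 | 01010100100 | 0 | 0
  56 | 10101001000 | 1 | 0
  57 | 01010010000 | 0 | 0
  58 | 10100100000 | 1 | 0
  59 | 01001000000 | 0 | 0
  60 | 10010000000 | 1 | 1
  61 | 00100000001 | 0 | 1
  62 | 01000000011 | 0 | 0
  63 | 10000000110 | 1 | 1
  64 | 00000001101 | 0 | 0
  65 | 00000011010 | 0 | 0
  66 | 00000110100 | 0 | 0

1110111010101010100000000001000000001010000001000100001010101001000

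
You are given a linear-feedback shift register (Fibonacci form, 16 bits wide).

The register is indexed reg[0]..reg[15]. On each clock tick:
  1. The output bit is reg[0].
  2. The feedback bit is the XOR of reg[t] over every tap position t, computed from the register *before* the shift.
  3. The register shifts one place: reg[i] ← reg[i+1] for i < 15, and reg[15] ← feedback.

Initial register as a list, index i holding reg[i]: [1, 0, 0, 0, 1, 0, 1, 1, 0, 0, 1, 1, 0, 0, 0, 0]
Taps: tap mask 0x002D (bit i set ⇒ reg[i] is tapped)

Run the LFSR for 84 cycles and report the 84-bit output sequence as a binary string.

100010110011000010011000011001010011011001111110100100111010001000110100011111011100

tick  register→output (feedback)
  0  1000101100110000→1 (1)
  1  0001011001100001→0 (0)
  2  0010110011000010→0 (0)
  3  0101100110000100→0 (1)
  4  1011001100001001→1 (1)
  5  0110011000010011→0 (0)
  6  1100110000100110→1 (0)
  7  1001100001001100→1 (0)
  8  0011000010011000→0 (0)
  9  0110000100110000→0 (1)
 10  1100001001100001→1 (1)
 11  1000010011000011→1 (0)
 12  0000100110000110→0 (0)
 13  0001001100001100→0 (1)
 14  0010011000011001→0 (0)
 15  0100110000110010→0 (1)
 16  1001100001100101→1 (0)
 17  0011000011001010→0 (0)
 18  0110000110010100→0 (1)
 19  1100001100101001→1 (1)
 20  1000011001010011→1 (0)
 21  0000110010100110→0 (1)
 22  0001100101001101→0 (1)
 23  0011001010011011→0 (0)
 24  0110010100110110→0 (0)
 25  1100101001101100→1 (1)
 26  1001010011011001→1 (1)
 27  0010100110110011→0 (1)
 28  0101001101100111→0 (1)
 29  1010011011001111→1 (1)
 30  0100110110011111→0 (1)
 31  1001101100111111→1 (0)
 32  0011011001111110→0 (1)
 33  0110110011111101→0 (0)
 34  1101100111111010→1 (0)
 35  1011001111110100→1 (1)
 36  0110011111101001→0 (0)
 37  1100111111010010→1 (0)
 38  1001111110100100→1 (1)
 39  0011111101001001→0 (1)
 40  0111111010010011→0 (1)
 41  1111110100100111→1 (0)
 42  1111101001001110→1 (1)
 43  1111010010011101→1 (0)
 44  1110100100111010→1 (0)
 45  1101001001110100→1 (0)
 46  1010010011101000→1 (1)
 47  0100100111010001→0 (0)
 48  1001001110100010→1 (0)
 49  0010011101000100→0 (0)
 50  0100111010001000→0 (1)
 51  1001110100010001→1 (1)
 52  0011101000100011→0 (0)
 53  0111010001000110→0 (1)
 54  1110100010001101→1 (0)
 55  1101000100011010→1 (0)
 56  1010001000110100→1 (0)
 57  0100010001101000→0 (1)
 58  1000100011010001→1 (1)
 59  0001000110100011→0 (1)
 60  0010001101000111→0 (1)
 61  0100011010001111→0 (1)
 62  1000110100011111→1 (0)
 63  0001101000111110→0 (1)
 64  0011010001111101→0 (1)
 65  0110100011111011→0 (1)
 66  1101000111110111→1 (0)
 67  1010001111101110→1 (0)
 68  0100011111011100→0 (1)
 69  1000111110111001→1 (0)
 70  0001111101110010→0 (0)
 71  0011111011100100→0 (1)
 72  0111110111001001→0 (1)
 73  1111101110010011→1 (1)
 74  1111011100100111→1 (0)
 75  1110111001001110→1 (1)
 76  1101110010011101→1 (1)
 77  1011100100111011→1 (1)
 78  0111001001110111→0 (0)
 79  1110010011101110→1 (1)
 80  1100100111011101→1 (1)
 81  1001001110111011→1 (0)
 82  0010011101110110→0 (0)
 83  0100111011101100→0 (1)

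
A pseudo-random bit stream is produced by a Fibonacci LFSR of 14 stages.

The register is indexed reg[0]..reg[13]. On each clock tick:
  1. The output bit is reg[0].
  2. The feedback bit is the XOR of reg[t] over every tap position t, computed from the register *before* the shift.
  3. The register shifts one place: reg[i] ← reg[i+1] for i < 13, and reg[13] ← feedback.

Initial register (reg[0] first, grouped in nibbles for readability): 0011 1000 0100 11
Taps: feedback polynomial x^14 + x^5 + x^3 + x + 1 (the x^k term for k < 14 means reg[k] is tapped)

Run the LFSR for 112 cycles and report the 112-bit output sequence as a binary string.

step | reg (before) | out | fb
   0 | 00111000010011 | 0 | 1
   1 | 01110000100111 | 0 | 0
   2 | 11100001001110 | 1 | 0
   3 | 11000010011100 | 1 | 0
   4 | 10000100111000 | 1 | 0
   5 | 00001001110000 | 0 | 0
   6 | 00010011100000 | 0 | 1
   7 | 00100111000001 | 0 | 1
   8 | 01001110000011 | 0 | 0
   9 | 10011100000110 | 1 | 1
  10 | 00111000001101 | 0 | 1
  11 | 01110000011011 | 0 | 0
  12 | 11100000110110 | 1 | 0
  13 | 11000001101100 | 1 | 0
  14 | 10000011011000 | 1 | 1
  15 | 00000110110001 | 0 | 1
  16 | 00001101100011 | 0 | 1
  17 | 00011011000111 | 0 | 1
  18 | 00110110001111 | 0 | 0
  19 | 01101100011110 | 0 | 0
  20 | 11011000111100 | 1 | 1
  21 | 10110001111001 | 1 | 0
  22 | 01100011110010 | 0 | 1
  23 | 11000111100101 | 1 | 1
  24 | 10001111001011 | 1 | 0
  25 | 00011110010110 | 0 | 0
  26 | 00111100101100 | 0 | 0
  27 | 01111001011000 | 0 | 0
  28 | 11110010110000 | 1 | 1
  29 | 11100101100001 | 1 | 1
  30 | 11001011000011 | 1 | 0
  31 | 10010110000110 | 1 | 1
  32 | 00101100001101 | 0 | 1
  33 | 01011000011011 | 0 | 0
  34 | 10110000110110 | 1 | 0
  35 | 01100001101100 | 0 | 1
  36 | 11000011011001 | 1 | 0
  37 | 10000110110010 | 1 | 0
  38 | 00001101100100 | 0 | 1
  39 | 00011011001001 | 0 | 1
  40 | 00110110010011 | 0 | 0
  41 | 01101100100110 | 0 | 0
  42 | 11011001001100 | 1 | 1
  43 | 10110010011001 | 1 | 0
  44 | 01100100110010 | 0 | 0
  45 | 11001001100100 | 1 | 0
  46 | 10010011001000 | 1 | 0
  47 | 00100110010000 | 0 | 1
  48 | 01001100100001 | 0 | 0
  49 | 10011001000010 | 1 | 0
  50 | 00110010000100 | 0 | 1
  51 | 01100100001001 | 0 | 0
  52 | 11001000010010 | 1 | 0
  53 | 10010000100100 | 1 | 0
  54 | 00100001001000 | 0 | 0
  55 | 01000010010000 | 0 | 1
  56 | 10000100100001 | 1 | 0
  57 | 00001001000010 | 0 | 0
  58 | 00010010000100 | 0 | 1
  59 | 00100100001001 | 0 | 1
  60 | 01001000010011 | 0 | 1
  61 | 10010000100111 | 1 | 0
  62 | 00100001001110 | 0 | 0
  63 | 01000010011100 | 0 | 1
  64 | 10000100111001 | 1 | 0
  65 | 00001001110010 | 0 | 0
  66 | 00010011100100 | 0 | 1
  67 | 00100111001001 | 0 | 1
  68 | 01001110010011 | 0 | 0
  69 | 10011100100110 | 1 | 1
  70 | 00111001001101 | 0 | 1
  71 | 01110010011011 | 0 | 0
  72 | 11100100110110 | 1 | 1
  73 | 11001001101101 | 1 | 0
  74 | 10010011011010 | 1 | 0
  75 | 00100110110100 | 0 | 1
  76 | 01001101101001 | 0 | 0
  77 | 10011011010010 | 1 | 0
  78 | 00110110100100 | 0 | 0
  79 | 01101101001000 | 0 | 0
  80 | 11011010010000 | 1 | 1
  81 | 10110100100001 | 1 | 1
  82 | 01101001000011 | 0 | 1
  83 | 11010010000111 | 1 | 1
  84 | 10100100001111 | 1 | 0
  85 | 01001000011110 | 0 | 1
  86 | 10010000111101 | 1 | 0
  87 | 00100001111010 | 0 | 0
  88 | 01000011110100 | 0 | 1
  89 | 10000111101001 | 1 | 0
  90 | 00001111010010 | 0 | 1
  91 | 00011110100101 | 0 | 0
  92 | 00111101001010 | 0 | 0
  93 | 01111010010100 | 0 | 0
  94 | 11110100101000 | 1 | 0
  95 | 11101001010000 | 1 | 0
  96 | 11010010100000 | 1 | 1
  97 | 10100101000001 | 1 | 0
  98 | 01001010000010 | 0 | 1
  99 | 10010100000101 | 1 | 1
 100 | 00101000001011 | 0 | 0
 101 | 01010000010110 | 0 | 0
 102 | 10100000101100 | 1 | 1
 103 | 01000001011001 | 0 | 1
 104 | 10000010110011 | 1 | 1
 105 | 00000101100111 | 0 | 1
 106 | 00001011001111 | 0 | 0
 107 | 00010110011110 | 0 | 0
 108 | 00101100111100 | 0 | 1
 109 | 01011001111001 | 0 | 0
 110 | 10110011110010 | 1 | 0
 111 | 01100111100100 | 0 | 0

0011100001001110000011011000111100101100001101100100110010000100100001001110010011011010010000111101001010000010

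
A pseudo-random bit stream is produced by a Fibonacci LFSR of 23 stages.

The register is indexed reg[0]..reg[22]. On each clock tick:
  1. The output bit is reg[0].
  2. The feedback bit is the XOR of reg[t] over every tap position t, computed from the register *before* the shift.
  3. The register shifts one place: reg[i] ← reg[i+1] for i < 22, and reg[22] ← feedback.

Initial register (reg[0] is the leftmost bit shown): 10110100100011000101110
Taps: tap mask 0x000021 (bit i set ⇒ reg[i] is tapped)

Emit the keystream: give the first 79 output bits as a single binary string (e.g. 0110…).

tick  register→output (feedback)
  0  10110100100011000101110→1 (0)
  1  01101001000110001011100→0 (0)
  2  11010010001100010111000→1 (1)
  3  10100100011000101110001→1 (0)
  4  01001000110001011100010→0 (0)
  5  10010001100010111000100→1 (1)
  6  00100011000101110001001→0 (0)
  7  01000110001011100010010→0 (1)
  8  10001100010111000100101→1 (0)
  9  00011000101110001001010→0 (0)
 10  00110001011100010010100→0 (0)
 11  01100010111000100101000→0 (0)
 12  11000101110001001010000→1 (0)
 13  10001011100010010100000→1 (1)
 14  00010111000100101000001→0 (1)
 15  00101110001001010000011→0 (1)
 16  01011100010010100000111→0 (1)
 17  10111000100101000001111→1 (1)
 18  01110001001010000011111→0 (0)
 19  11100010010100000111110→1 (1)
 20  11000100101000001111101→1 (0)
 21  10001001010000011111010→1 (1)
 22  00010010100000111110101→0 (0)
 23  00100101000001111101010→0 (1)
 24  01001010000011111010101→0 (0)
 25  10010100000111110101010→1 (0)
 26  00101000001111101010100→0 (0)
 27  01010000011111010101000→0 (0)
 28  10100000111110101010000→1 (1)
 29  01000001111101010100001→0 (0)
 30  10000011111010101000010→1 (1)
 31  00000111110101010000101→0 (1)
 32  00001111101010100001011→0 (1)
 33  00011111010101000010111→0 (1)
 34  00111110101010000101111→0 (1)
 35  01111101010100001011111→0 (1)
 36  11111010101000010111111→1 (1)
 37  11110101010000101111111→1 (0)
 38  11101010100001011111110→1 (1)
 39  11010101000010111111101→1 (0)
 40  10101010000101111111010→1 (1)
 41  01010100001011111110101→0 (1)
 42  10101000010111111101011→1 (1)
 43  01010000101111111010111→0 (0)
 44  10100001011111110101110→1 (1)
 45  01000010111111101011101→0 (0)
 46  10000101111111010111010→1 (0)
 47  00001011111110101110100→0 (0)
 48  00010111111101011101000→0 (1)
 49  00101111111010111010001→0 (1)
 50  01011111110101110100011→0 (1)
 51  10111111101011101000111→1 (0)
 52  01111111010111010001110→0 (1)
 53  11111110101110100011101→1 (0)
 54  11111101011101000111010→1 (0)
 55  11111010111010001110100→1 (1)
 56  11110101110100011101001→1 (0)
 57  11101011101000111010010→1 (1)
 58  11010111010001110100101→1 (0)
 59  10101110100011101001010→1 (0)
 60  01011101000111010010100→0 (1)
 61  10111010001110100101001→1 (1)
 62  01110100011101001010011→0 (1)
 63  11101000111010010100111→1 (1)
 64  11010001110100101001111→1 (1)
 65  10100011101001010011111→1 (1)
 66  01000111010010100111111→0 (1)
 67  10001110100101001111111→1 (0)
 68  00011101001010011111110→0 (1)
 69  00111010010100111111101→0 (0)
 70  01110100101001111111010→0 (1)
 71  11101001010011111110101→1 (1)
 72  11010010100111111101011→1 (1)
 73  10100101001111111010111→1 (0)
 74  01001010011111110101110→0 (0)
 75  10010100111111101011100→1 (0)
 76  00101001111111010111000→0 (0)
 77  01010011111110101110000→0 (0)
 78  10100111111101011100000→1 (0)

1011010010001100010111000100101000001111101010100001011111110101110100011101001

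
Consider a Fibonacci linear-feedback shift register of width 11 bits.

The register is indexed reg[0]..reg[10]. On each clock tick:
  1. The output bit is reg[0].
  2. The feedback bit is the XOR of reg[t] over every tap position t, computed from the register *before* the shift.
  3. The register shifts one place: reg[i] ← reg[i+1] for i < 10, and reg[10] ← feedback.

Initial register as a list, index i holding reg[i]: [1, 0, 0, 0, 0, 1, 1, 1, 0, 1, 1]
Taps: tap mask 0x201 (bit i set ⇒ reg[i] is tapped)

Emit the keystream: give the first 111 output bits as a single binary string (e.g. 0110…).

100001110110101001110001000011010111111000100110010100001111011111100111001100001101001010110111101110001100011

step | reg (before) | out | fb
   0 | 10000111011 | 1 | 0
   1 | 00001110110 | 0 | 1
   2 | 00011101101 | 0 | 0
   3 | 00111011010 | 0 | 1
   4 | 01110110101 | 0 | 0
   5 | 11101101010 | 1 | 0
   6 | 11011010100 | 1 | 1
   7 | 10110101001 | 1 | 1
   8 | 01101010011 | 0 | 1
   9 | 11010100111 | 1 | 0
  10 | 10101001110 | 1 | 0
  11 | 01010011100 | 0 | 0
  12 | 10100111000 | 1 | 1
  13 | 01001110001 | 0 | 0
  14 | 10011100010 | 1 | 0
  15 | 00111000100 | 0 | 0
  16 | 01110001000 | 0 | 0
  17 | 11100010000 | 1 | 1
  18 | 11000100001 | 1 | 1
  19 | 10001000011 | 1 | 0
  20 | 00010000110 | 0 | 1
  21 | 00100001101 | 0 | 0
  22 | 01000011010 | 0 | 1
  23 | 10000110101 | 1 | 1
  24 | 00001101011 | 0 | 1
  25 | 00011010111 | 0 | 1
  26 | 00110101111 | 0 | 1
  27 | 01101011111 | 0 | 1
  28 | 11010111111 | 1 | 0
  29 | 10101111110 | 1 | 0
  30 | 01011111100 | 0 | 0
  31 | 10111111000 | 1 | 1
  32 | 01111110001 | 0 | 0
  33 | 11111100010 | 1 | 0
  34 | 11111000100 | 1 | 1
  35 | 11110001001 | 1 | 1
  36 | 11100010011 | 1 | 0
  37 | 11000100110 | 1 | 0
  38 | 10001001100 | 1 | 1
  39 | 00010011001 | 0 | 0
  40 | 00100110010 | 0 | 1
  41 | 01001100101 | 0 | 0
  42 | 10011001010 | 1 | 0
  43 | 00110010100 | 0 | 0
  44 | 01100101000 | 0 | 0
  45 | 11001010000 | 1 | 1
  46 | 10010100001 | 1 | 1
  47 | 00101000011 | 0 | 1
  48 | 01010000111 | 0 | 1
  49 | 10100001111 | 1 | 0
  50 | 01000011110 | 0 | 1
  51 | 10000111101 | 1 | 1
  52 | 00001111011 | 0 | 1
  53 | 00011110111 | 0 | 1
  54 | 00111101111 | 0 | 1
  55 | 01111011111 | 0 | 1
  56 | 11110111111 | 1 | 0
  57 | 11101111110 | 1 | 0
  58 | 11011111100 | 1 | 1
  59 | 10111111001 | 1 | 1
  60 | 01111110011 | 0 | 1
  61 | 11111100111 | 1 | 0
  62 | 11111001110 | 1 | 0
  63 | 11110011100 | 1 | 1
  64 | 11100111001 | 1 | 1
  65 | 11001110011 | 1 | 0
  66 | 10011100110 | 1 | 0
  67 | 00111001100 | 0 | 0
  68 | 01110011000 | 0 | 0
  69 | 11100110000 | 1 | 1
  70 | 11001100001 | 1 | 1
  71 | 10011000011 | 1 | 0
  72 | 00110000110 | 0 | 1
  73 | 01100001101 | 0 | 0
  74 | 11000011010 | 1 | 0
  75 | 10000110100 | 1 | 1
  76 | 00001101001 | 0 | 0
  77 | 00011010010 | 0 | 1
  78 | 00110100101 | 0 | 0
  79 | 01101001010 | 0 | 1
  80 | 11010010101 | 1 | 1
  81 | 10100101011 | 1 | 0
  82 | 01001010110 | 0 | 1
  83 | 10010101101 | 1 | 1
  84 | 00101011011 | 0 | 1
  85 | 01010110111 | 0 | 1
  86 | 10101101111 | 1 | 0
  87 | 01011011110 | 0 | 1
  88 | 10110111101 | 1 | 1
  89 | 01101111011 | 0 | 1
  90 | 11011110111 | 1 | 0
  91 | 10111101110 | 1 | 0
  92 | 01111011100 | 0 | 0
  93 | 11110111000 | 1 | 1
  94 | 11101110001 | 1 | 1
  95 | 11011100011 | 1 | 0
  96 | 10111000110 | 1 | 0
  97 | 01110001100 | 0 | 0
  98 | 11100011000 | 1 | 1
  99 | 11000110001 | 1 | 1
 100 | 10001100011 | 1 | 0
 101 | 00011000110 | 0 | 1
 102 | 00110001101 | 0 | 0
 103 | 01100011010 | 0 | 1
 104 | 11000110101 | 1 | 1
 105 | 10001101011 | 1 | 0
 106 | 00011010110 | 0 | 1
 107 | 00110101101 | 0 | 0
 108 | 01101011010 | 0 | 1
 109 | 11010110101 | 1 | 1
 110 | 10101101011 | 1 | 0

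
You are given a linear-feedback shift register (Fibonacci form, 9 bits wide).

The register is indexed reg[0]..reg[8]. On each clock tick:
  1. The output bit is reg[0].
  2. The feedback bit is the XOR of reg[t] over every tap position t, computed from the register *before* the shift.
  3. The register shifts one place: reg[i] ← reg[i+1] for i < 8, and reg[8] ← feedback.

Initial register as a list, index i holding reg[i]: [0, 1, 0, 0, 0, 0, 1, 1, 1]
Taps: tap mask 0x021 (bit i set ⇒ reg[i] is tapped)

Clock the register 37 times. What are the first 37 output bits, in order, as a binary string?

k : reg_k → out_k, fb_k
0: 010000111 → 0, fb=0
1: 100001110 → 1, fb=0
2: 000011100 → 0, fb=1
3: 000111001 → 0, fb=1
4: 001110011 → 0, fb=0
5: 011100110 → 0, fb=0
6: 111001100 → 1, fb=0
7: 110011000 → 1, fb=0
8: 100110000 → 1, fb=1
9: 001100001 → 0, fb=0
10: 011000010 → 0, fb=0
11: 110000100 → 1, fb=1
12: 100001001 → 1, fb=0
13: 000010010 → 0, fb=0
14: 000100100 → 0, fb=0
15: 001001000 → 0, fb=1
16: 010010001 → 0, fb=0
17: 100100010 → 1, fb=1
18: 001000101 → 0, fb=0
19: 010001010 → 0, fb=1
20: 100010101 → 1, fb=1
21: 000101011 → 0, fb=1
22: 001010111 → 0, fb=0
23: 010101110 → 0, fb=1
24: 101011101 → 1, fb=0
25: 010111010 → 0, fb=1
26: 101110101 → 1, fb=1
27: 011101011 → 0, fb=1
28: 111010111 → 1, fb=1
29: 110101111 → 1, fb=0
30: 101011110 → 1, fb=0
31: 010111100 → 0, fb=1
32: 101111001 → 1, fb=0
33: 011110010 → 0, fb=0
34: 111100100 → 1, fb=1
35: 111001001 → 1, fb=0
36: 110010010 → 1, fb=1

0100001110011000010010001010111010111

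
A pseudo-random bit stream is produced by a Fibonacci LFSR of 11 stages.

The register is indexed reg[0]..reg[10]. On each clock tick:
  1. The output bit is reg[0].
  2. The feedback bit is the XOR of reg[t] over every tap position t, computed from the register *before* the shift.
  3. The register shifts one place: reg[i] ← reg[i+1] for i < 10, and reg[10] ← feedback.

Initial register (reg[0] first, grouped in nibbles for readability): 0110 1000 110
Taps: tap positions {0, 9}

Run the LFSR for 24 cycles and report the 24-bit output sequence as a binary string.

011010001101101111100011

k : reg_k → out_k, fb_k
0: 01101000110 → 0, fb=1
1: 11010001101 → 1, fb=1
2: 10100011011 → 1, fb=0
3: 01000110110 → 0, fb=1
4: 10001101101 → 1, fb=1
5: 00011011011 → 0, fb=1
6: 00110110111 → 0, fb=1
7: 01101101111 → 0, fb=1
8: 11011011111 → 1, fb=0
9: 10110111110 → 1, fb=0
10: 01101111100 → 0, fb=0
11: 11011111000 → 1, fb=1
12: 10111110001 → 1, fb=1
13: 01111100011 → 0, fb=1
14: 11111000111 → 1, fb=0
15: 11110001110 → 1, fb=0
16: 11100011100 → 1, fb=1
17: 11000111001 → 1, fb=1
18: 10001110011 → 1, fb=0
19: 00011100110 → 0, fb=1
20: 00111001101 → 0, fb=0
21: 01110011010 → 0, fb=1
22: 11100110101 → 1, fb=1
23: 11001101011 → 1, fb=0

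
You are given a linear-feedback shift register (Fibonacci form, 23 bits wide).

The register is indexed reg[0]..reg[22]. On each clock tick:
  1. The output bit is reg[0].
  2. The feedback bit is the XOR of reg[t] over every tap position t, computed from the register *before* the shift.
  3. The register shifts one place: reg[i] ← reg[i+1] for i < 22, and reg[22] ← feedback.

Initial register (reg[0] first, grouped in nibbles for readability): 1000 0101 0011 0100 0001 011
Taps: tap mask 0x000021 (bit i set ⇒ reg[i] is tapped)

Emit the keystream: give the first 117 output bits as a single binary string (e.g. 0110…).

100001010011010000010110010001110110110110111101010101011011010000101111110001100110001110101110000101000010110011011

step | reg (before) | out | fb
   0 | 10000101001101000001011 | 1 | 0
   1 | 00001010011010000010110 | 0 | 0
   2 | 00010100110100000101100 | 0 | 1
   3 | 00101001101000001011001 | 0 | 0
   4 | 01010011010000010110010 | 0 | 0
   5 | 10100110100000101100100 | 1 | 0
   6 | 01001101000001011001000 | 0 | 1
   7 | 10011010000010110010001 | 1 | 1
   8 | 00110100000101100100011 | 0 | 1
   9 | 01101000001011001000111 | 0 | 0
  10 | 11010000010110010001110 | 1 | 1
  11 | 10100000101100100011101 | 1 | 1
  12 | 01000001011001000111011 | 0 | 0
  13 | 10000010110010001110110 | 1 | 1
  14 | 00000101100100011101101 | 0 | 1
  15 | 00001011001000111011011 | 0 | 0
  16 | 00010110010001110110110 | 0 | 1
  17 | 00101100100011101101101 | 0 | 1
  18 | 01011001000111011011011 | 0 | 0
  19 | 10110010001110110110110 | 1 | 1
  20 | 01100100011101101101101 | 0 | 1
  21 | 11001000111011011011011 | 1 | 1
  22 | 10010001110110110110111 | 1 | 1
  23 | 00100011101101101101111 | 0 | 0
  24 | 01000111011011011011110 | 0 | 1
  25 | 10001110110110110111101 | 1 | 0
  26 | 00011101101101101111010 | 0 | 1
  27 | 00111011011011011110101 | 0 | 0
  28 | 01110110110110111101010 | 0 | 1
  29 | 11101101101101111010101 | 1 | 0
  30 | 11011011011011110101010 | 1 | 1
  31 | 10110110110111101010101 | 1 | 0
  32 | 01101101101111010101010 | 0 | 1
  33 | 11011011011110101010101 | 1 | 1
  34 | 10110110111101010101011 | 1 | 0
  35 | 01101101111010101010110 | 0 | 1
  36 | 11011011110101010101101 | 1 | 1
  37 | 10110111101010101011011 | 1 | 0
  38 | 01101111010101010110110 | 0 | 1
  39 | 11011110101010101101101 | 1 | 0
  40 | 10111101010101011011010 | 1 | 0
  41 | 01111010101010110110100 | 0 | 0
  42 | 11110101010101101101000 | 1 | 0
  43 | 11101010101011011010000 | 1 | 1
  44 | 11010101010110110100001 | 1 | 0
  45 | 10101010101101101000010 | 1 | 1
  46 | 01010101011011010000101 | 0 | 1
  47 | 10101010110110100001011 | 1 | 1
  48 | 01010101101101000010111 | 0 | 1
  49 | 10101011011010000101111 | 1 | 1
  50 | 01010110110100001011111 | 0 | 1
  51 | 10101101101000010111111 | 1 | 0
  52 | 01011011010000101111110 | 0 | 0
  53 | 10110110100001011111100 | 1 | 0
  54 | 01101101000010111111000 | 0 | 1
  55 | 11011010000101111110001 | 1 | 1
  56 | 10110100001011111100011 | 1 | 0
  57 | 01101000010111111000110 | 0 | 0
  58 | 11010000101111110001100 | 1 | 1
  59 | 10100001011111100011001 | 1 | 1
  60 | 01000010111111000110011 | 0 | 0
  61 | 10000101111110001100110 | 1 | 0
  62 | 00001011111100011001100 | 0 | 0
  63 | 00010111111000110011000 | 0 | 1
  64 | 00101111110001100110001 | 0 | 1
  65 | 01011111100011001100011 | 0 | 1
  66 | 10111111000110011000111 | 1 | 0
  67 | 01111110001100110001110 | 0 | 1
  68 | 11111100011001100011101 | 1 | 0
  69 | 11111000110011000111010 | 1 | 1
  70 | 11110001100110001110101 | 1 | 1
  71 | 11100011001100011101011 | 1 | 1
  72 | 11000110011000111010111 | 1 | 0
  73 | 10001100110001110101110 | 1 | 0
  74 | 00011001100011101011100 | 0 | 0
  75 | 00110011000111010111000 | 0 | 0
  76 | 01100110001110101110000 | 0 | 1
  77 | 11001100011101011100001 | 1 | 0
  78 | 10011000111010111000010 | 1 | 1
  79 | 00110001110101110000101 | 0 | 0
  80 | 01100011101011100001010 | 0 | 0
  81 | 11000111010111000010100 | 1 | 0
  82 | 10001110101110000101000 | 1 | 0
  83 | 00011101011100001010000 | 0 | 1
  84 | 00111010111000010100001 | 0 | 0
  85 | 01110101110000101000010 | 0 | 1
  86 | 11101011100001010000101 | 1 | 1
  87 | 11010111000010100001011 | 1 | 0
  88 | 10101110000101000010110 | 1 | 0
  89 | 01011100001010000101100 | 0 | 1
  90 | 10111000010100001011001 | 1 | 1
  91 | 01110000101000010110011 | 0 | 0
  92 | 11100001010000101100110 | 1 | 1
  93 | 11000010100001011001101 | 1 | 1
  94 | 10000101000010110011011 | 1 | 0
  95 | 00001010000101100110110 | 0 | 0
  96 | 00010100001011001101100 | 0 | 1
  97 | 00101000010110011011001 | 0 | 0
  98 | 01010000101100110110010 | 0 | 0
  99 | 10100001011001101100100 | 1 | 1
 100 | 01000010110011011001001 | 0 | 0
 101 | 10000101100110110010010 | 1 | 0
 102 | 00001011001101100100100 | 0 | 0
 103 | 00010110011011001001000 | 0 | 1
 104 | 00101100110110010010001 | 0 | 1
 105 | 01011001101100100100011 | 0 | 0
 106 | 10110011011001001000110 | 1 | 1
 107 | 01100110110010010001101 | 0 | 1
 108 | 11001101100100100011011 | 1 | 0
 109 | 10011011001001000110110 | 1 | 1
 110 | 00110110010010001101101 | 0 | 1
 111 | 01101100100100011011011 | 0 | 1
 112 | 11011001001000110110111 | 1 | 1
 113 | 10110010010001101101111 | 1 | 1
 114 | 01100100100011011011111 | 0 | 1
 115 | 11001001000110110111111 | 1 | 1
 116 | 10010010001101101111111 | 1 | 1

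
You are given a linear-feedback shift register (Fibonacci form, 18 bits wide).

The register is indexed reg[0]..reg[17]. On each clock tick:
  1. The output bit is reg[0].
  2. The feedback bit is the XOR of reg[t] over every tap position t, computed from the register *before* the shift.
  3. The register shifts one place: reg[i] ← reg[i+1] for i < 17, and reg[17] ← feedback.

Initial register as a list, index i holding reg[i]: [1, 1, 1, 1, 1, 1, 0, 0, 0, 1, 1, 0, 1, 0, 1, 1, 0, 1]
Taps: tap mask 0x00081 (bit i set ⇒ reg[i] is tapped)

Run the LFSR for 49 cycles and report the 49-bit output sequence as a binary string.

1111110001101011011100100111010010010010000011110

step | reg (before) | out | fb
   0 | 111111000110101101 | 1 | 1
   1 | 111110001101011011 | 1 | 1
   2 | 111100011010110111 | 1 | 0
   3 | 111000110101101110 | 1 | 0
   4 | 110001101011011100 | 1 | 1
   5 | 100011010110111001 | 1 | 0
   6 | 000110101101110010 | 0 | 0
   7 | 001101011011100100 | 0 | 1
   8 | 011010110111001001 | 0 | 1
   9 | 110101101110010011 | 1 | 1
  10 | 101011011100100111 | 1 | 0
  11 | 010110111001001110 | 0 | 1
  12 | 101101110010011101 | 1 | 0
  13 | 011011100100111010 | 0 | 0
  14 | 110111001001110100 | 1 | 1
  15 | 101110010011101001 | 1 | 0
  16 | 011100100111010010 | 0 | 0
  17 | 111001001110100100 | 1 | 1
  18 | 110010011101001001 | 1 | 0
  19 | 100100111010010010 | 1 | 0
  20 | 001001110100100100 | 0 | 1
  21 | 010011101001001001 | 0 | 0
  22 | 100111010010010010 | 1 | 0
  23 | 001110100100100100 | 0 | 0
  24 | 011101001001001000 | 0 | 0
  25 | 111010010010010000 | 1 | 0
  26 | 110100100100100000 | 1 | 1
  27 | 101001001001000001 | 1 | 1
  28 | 010010010010000011 | 0 | 1
  29 | 100100100100000111 | 1 | 1
  30 | 001001001000001111 | 0 | 0
  31 | 010010010000011110 | 0 | 1
  32 | 100100100000111101 | 1 | 1
  33 | 001001000001111011 | 0 | 0
  34 | 010010000011110110 | 0 | 0
  35 | 100100000111101100 | 1 | 1
  36 | 001000001111011001 | 0 | 0
  37 | 010000011110110010 | 0 | 1
  38 | 100000111101100101 | 1 | 0
  39 | 000001111011001010 | 0 | 1
  40 | 000011110110010101 | 0 | 1
  41 | 000111101100101011 | 0 | 0
  42 | 001111011001010110 | 0 | 1
  43 | 011110110010101101 | 0 | 1
  44 | 111101100101011011 | 1 | 1
  45 | 111011001010110111 | 1 | 1
  46 | 110110010101101111 | 1 | 0
  47 | 101100101011011110 | 1 | 1
  48 | 011001010110111101 | 0 | 1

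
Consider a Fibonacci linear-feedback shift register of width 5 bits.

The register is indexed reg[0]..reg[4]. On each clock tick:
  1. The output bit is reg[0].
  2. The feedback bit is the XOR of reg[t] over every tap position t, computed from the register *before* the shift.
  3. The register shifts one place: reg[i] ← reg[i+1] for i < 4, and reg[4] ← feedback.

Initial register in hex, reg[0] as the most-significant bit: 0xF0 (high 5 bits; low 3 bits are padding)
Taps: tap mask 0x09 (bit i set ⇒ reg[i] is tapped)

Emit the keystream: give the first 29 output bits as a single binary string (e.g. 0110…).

step | reg (before) | out | fb
   0 | 11110 | 1 | 0
   1 | 11100 | 1 | 1
   2 | 11001 | 1 | 1
   3 | 10011 | 1 | 0
   4 | 00110 | 0 | 1
   5 | 01101 | 0 | 0
   6 | 11010 | 1 | 0
   7 | 10100 | 1 | 1
   8 | 01001 | 0 | 0
   9 | 10010 | 1 | 0
  10 | 00100 | 0 | 0
  11 | 01000 | 0 | 0
  12 | 10000 | 1 | 1
  13 | 00001 | 0 | 0
  14 | 00010 | 0 | 1
  15 | 00101 | 0 | 0
  16 | 01010 | 0 | 1
  17 | 10101 | 1 | 1
  18 | 01011 | 0 | 1
  19 | 10111 | 1 | 0
  20 | 01110 | 0 | 1
  21 | 11101 | 1 | 1
  22 | 11011 | 1 | 0
  23 | 10110 | 1 | 0
  24 | 01100 | 0 | 0
  25 | 11000 | 1 | 1
  26 | 10001 | 1 | 1
  27 | 00011 | 0 | 1
  28 | 00111 | 0 | 1

11110011010010000101011101100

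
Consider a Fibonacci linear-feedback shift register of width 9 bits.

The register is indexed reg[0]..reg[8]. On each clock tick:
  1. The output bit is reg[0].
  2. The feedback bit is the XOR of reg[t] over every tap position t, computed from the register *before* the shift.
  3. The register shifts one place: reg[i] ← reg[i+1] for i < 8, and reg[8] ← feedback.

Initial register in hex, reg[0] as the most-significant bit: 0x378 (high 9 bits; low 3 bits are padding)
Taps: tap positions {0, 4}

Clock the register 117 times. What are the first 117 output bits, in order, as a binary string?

tick  register→output (feedback)
  0  001101111→0 (0)
  1  011011110→0 (1)
  2  110111101→1 (0)
  3  101111010→1 (0)
  4  011110100→0 (1)
  5  111101001→1 (1)
  6  111010011→1 (0)
  7  110100110→1 (1)
  8  101001101→1 (1)
  9  010011011→0 (1)
 10  100110111→1 (0)
 11  001101110→0 (0)
 12  011011100→0 (1)
 13  110111001→1 (0)
 14  101110010→1 (0)
 15  011100100→0 (0)
 16  111001000→1 (1)
 17  110010001→1 (0)
 18  100100010→1 (1)
 19  001000101→0 (0)
 20  010001010→0 (0)
 21  100010100→1 (0)
 22  000101000→0 (0)
 23  001010000→0 (1)
 24  010100001→0 (0)
 25  101000010→1 (1)
 26  010000101→0 (0)
 27  100001010→1 (1)
 28  000010101→0 (1)
 29  000101011→0 (0)
 30  001010110→0 (1)
 31  010101101→0 (0)
 32  101011010→1 (0)
 33  010110100→0 (1)
 34  101101001→1 (1)
 35  011010011→0 (1)
 36  110100111→1 (1)
 37  101001111→1 (1)
 38  010011111→0 (1)
 39  100111111→1 (0)
 40  001111110→0 (1)
 41  011111101→0 (1)
 42  111111011→1 (0)
 43  111110110→1 (0)
 44  111101100→1 (1)
 45  111011001→1 (0)
 46  110110010→1 (0)
 47  101100100→1 (1)
 48  011001001→0 (0)
 49  110010010→1 (0)
 50  100100100→1 (1)
 51  001001001→0 (0)
 52  010010010→0 (1)
 53  100100101→1 (1)
 54  001001011→0 (0)
 55  010010110→0 (1)
 56  100101101→1 (1)
 57  001011011→0 (1)
 58  010110111→0 (1)
 59  101101111→1 (1)
 60  011011111→0 (1)
 61  110111111→1 (0)
 62  101111110→1 (0)
 63  011111100→0 (1)
 64  111111001→1 (0)
 65  111110010→1 (0)
 66  111100100→1 (1)
 67  111001001→1 (1)
 68  110010011→1 (0)
 69  100100110→1 (1)
 70  001001101→0 (0)
 71  010011010→0 (1)
 72  100110101→1 (0)
 73  001101010→0 (0)
 74  011010100→0 (1)
 75  110101001→1 (1)
 76  101010011→1 (0)
 77  010100110→0 (0)
 78  101001100→1 (1)
 79  010011001→0 (1)
 80  100110011→1 (0)
 81  001100110→0 (0)
 82  011001100→0 (0)
 83  110011000→1 (0)
 84  100110000→1 (0)
 85  001100000→0 (0)
 86  011000000→0 (0)
 87  110000000→1 (1)
 88  100000001→1 (1)
 89  000000011→0 (0)
 90  000000110→0 (0)
 91  000001100→0 (0)
 92  000011000→0 (1)
 93  000110001→0 (1)
 94  001100011→0 (0)
 95  011000110→0 (0)
 96  110001100→1 (1)
 97  100011001→1 (0)
 98  000110010→0 (1)
 99  001100101→0 (0)
100  011001010→0 (0)
101  110010100→1 (0)
102  100101000→1 (1)
103  001010001→0 (1)
104  010100011→0 (0)
105  101000110→1 (1)
106  010001101→0 (0)
107  100011010→1 (0)
108  000110100→0 (1)
109  001101001→0 (0)
110  011010010→0 (1)
111  110100101→1 (1)
112  101001011→1 (1)
113  010010111→0 (1)
114  100101111→1 (1)
115  001011111→0 (1)
116  010111111→0 (1)

001101111010011011100100010100001010110100111111011001001001011011111100100110101001100110000000110001100101000110100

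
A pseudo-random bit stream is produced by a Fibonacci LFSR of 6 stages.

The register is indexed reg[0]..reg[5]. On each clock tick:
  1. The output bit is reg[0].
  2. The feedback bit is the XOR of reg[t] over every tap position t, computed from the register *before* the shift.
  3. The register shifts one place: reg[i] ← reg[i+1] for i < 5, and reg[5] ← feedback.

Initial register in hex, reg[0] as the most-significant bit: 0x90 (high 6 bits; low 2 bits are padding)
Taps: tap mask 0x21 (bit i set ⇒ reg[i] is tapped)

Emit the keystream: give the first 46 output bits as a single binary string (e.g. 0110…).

1001001110001011110010100011000010000011111101

tick  register→output (feedback)
  0  100100→1 (1)
  1  001001→0 (1)
  2  010011→0 (1)
  3  100111→1 (0)
  4  001110→0 (0)
  5  011100→0 (0)
  6  111000→1 (1)
  7  110001→1 (0)
  8  100010→1 (1)
  9  000101→0 (1)
 10  001011→0 (1)
 11  010111→0 (1)
 12  101111→1 (0)
 13  011110→0 (0)
 14  111100→1 (1)
 15  111001→1 (0)
 16  110010→1 (1)
 17  100101→1 (0)
 18  001010→0 (0)
 19  010100→0 (0)
 20  101000→1 (1)
 21  010001→0 (1)
 22  100011→1 (0)
 23  000110→0 (0)
 24  001100→0 (0)
 25  011000→0 (0)
 26  110000→1 (1)
 27  100001→1 (0)
 28  000010→0 (0)
 29  000100→0 (0)
 30  001000→0 (0)
 31  010000→0 (0)
 32  100000→1 (1)
 33  000001→0 (1)
 34  000011→0 (1)
 35  000111→0 (1)
 36  001111→0 (1)
 37  011111→0 (1)
 38  111111→1 (0)
 39  111110→1 (1)
 40  111101→1 (0)
 41  111010→1 (1)
 42  110101→1 (0)
 43  101010→1 (1)
 44  010101→0 (1)
 45  101011→1 (0)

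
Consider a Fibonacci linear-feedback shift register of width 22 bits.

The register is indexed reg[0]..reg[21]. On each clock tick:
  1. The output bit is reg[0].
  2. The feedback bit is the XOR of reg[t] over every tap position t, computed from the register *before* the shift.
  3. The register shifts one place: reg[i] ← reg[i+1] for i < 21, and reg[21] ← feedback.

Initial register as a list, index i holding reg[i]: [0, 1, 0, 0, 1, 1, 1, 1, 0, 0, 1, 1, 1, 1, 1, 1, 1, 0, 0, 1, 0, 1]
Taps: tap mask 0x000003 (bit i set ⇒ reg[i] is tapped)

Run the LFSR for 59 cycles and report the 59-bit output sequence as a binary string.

01001111001111111001011101000101000000101110011100111100000

step | reg (before) | out | fb
   0 | 0100111100111111100101 | 0 | 1
   1 | 1001111001111111001011 | 1 | 1
   2 | 0011110011111110010111 | 0 | 0
   3 | 0111100111111100101110 | 0 | 1
   4 | 1111001111111001011101 | 1 | 0
   5 | 1110011111110010111010 | 1 | 0
   6 | 1100111111100101110100 | 1 | 0
   7 | 1001111111001011101000 | 1 | 1
   8 | 0011111110010111010001 | 0 | 0
   9 | 0111111100101110100010 | 0 | 1
  10 | 1111111001011101000101 | 1 | 0
  11 | 1111110010111010001010 | 1 | 0
  12 | 1111100101110100010100 | 1 | 0
  13 | 1111001011101000101000 | 1 | 0
  14 | 1110010111010001010000 | 1 | 0
  15 | 1100101110100010100000 | 1 | 0
  16 | 1001011101000101000000 | 1 | 1
  17 | 0010111010001010000001 | 0 | 0
  18 | 0101110100010100000010 | 0 | 1
  19 | 1011101000101000000101 | 1 | 1
  20 | 0111010001010000001011 | 0 | 1
  21 | 1110100010100000010111 | 1 | 0
  22 | 1101000101000000101110 | 1 | 0
  23 | 1010001010000001011100 | 1 | 1
  24 | 0100010100000010111001 | 0 | 1
  25 | 1000101000000101110011 | 1 | 1
  26 | 0001010000001011100111 | 0 | 0
  27 | 0010100000010111001110 | 0 | 0
  28 | 0101000000101110011100 | 0 | 1
  29 | 1010000001011100111001 | 1 | 1
  30 | 0100000010111001110011 | 0 | 1
  31 | 1000000101110011100111 | 1 | 1
  32 | 0000001011100111001111 | 0 | 0
  33 | 0000010111001110011110 | 0 | 0
  34 | 0000101110011100111100 | 0 | 0
  35 | 0001011100111001111000 | 0 | 0
  36 | 0010111001110011110000 | 0 | 0
  37 | 0101110011100111100000 | 0 | 1
  38 | 1011100111001111000001 | 1 | 1
  39 | 0111001110011110000011 | 0 | 1
  40 | 1110011100111100000111 | 1 | 0
  41 | 1100111001111000001110 | 1 | 0
  42 | 1001110011110000011100 | 1 | 1
  43 | 0011100111100000111001 | 0 | 0
  44 | 0111001111000001110010 | 0 | 1
  45 | 1110011110000011100101 | 1 | 0
  46 | 1100111100000111001010 | 1 | 0
  47 | 1001111000001110010100 | 1 | 1
  48 | 0011110000011100101001 | 0 | 0
  49 | 0111100000111001010010 | 0 | 1
  50 | 1111000001110010100101 | 1 | 0
  51 | 1110000011100101001010 | 1 | 0
  52 | 1100000111001010010100 | 1 | 0
  53 | 1000001110010100101000 | 1 | 1
  54 | 0000011100101001010001 | 0 | 0
  55 | 0000111001010010100010 | 0 | 0
  56 | 0001110010100101000100 | 0 | 0
  57 | 0011100101001010001000 | 0 | 0
  58 | 0111001010010100010000 | 0 | 1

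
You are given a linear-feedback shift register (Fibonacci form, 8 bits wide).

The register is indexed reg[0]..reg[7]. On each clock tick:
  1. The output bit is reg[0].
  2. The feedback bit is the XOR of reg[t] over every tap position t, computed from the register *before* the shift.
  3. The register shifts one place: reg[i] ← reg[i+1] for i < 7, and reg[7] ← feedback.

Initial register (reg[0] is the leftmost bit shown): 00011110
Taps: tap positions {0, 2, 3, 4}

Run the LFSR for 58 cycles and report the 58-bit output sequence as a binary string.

0001111001110011000101101001000101001010100111011101100111

tick  register→output (feedback)
  0  00011110→0 (0)
  1  00111100→0 (1)
  2  01111001→0 (1)
  3  11110011→1 (1)
  4  11100111→1 (0)
  5  11001110→1 (0)
  6  10011100→1 (1)
  7  00111001→0 (1)
  8  01110011→0 (0)
  9  11100110→1 (0)
 10  11001100→1 (0)
 11  10011000→1 (1)
 12  00110001→0 (0)
 13  01100010→0 (1)
 14  11000101→1 (1)
 15  10001011→1 (0)
 16  00010110→0 (1)
 17  00101101→0 (0)
 18  01011010→0 (0)
 19  10110100→1 (1)
 20  01101001→0 (0)
 21  11010010→1 (0)
 22  10100100→1 (0)
 23  01001000→0 (1)
 24  10010001→1 (0)
 25  00100010→0 (1)
 26  01000101→0 (0)
 27  10001010→1 (0)
 28  00010100→0 (1)
 29  00101001→0 (0)
 30  01010010→0 (1)
 31  10100101→1 (0)
 32  01001010→0 (1)
 33  10010101→1 (0)
 34  00101010→0 (0)
 35  01010100→0 (1)
 36  10101001→1 (1)
 37  01010011→0 (1)
 38  10100111→1 (0)
 39  01001110→0 (1)
 40  10011101→1 (1)
 41  00111011→0 (1)
 42  01110111→0 (0)
 43  11101110→1 (1)
 44  11011101→1 (1)
 45  10111011→1 (0)
 46  01110110→0 (0)
 47  11101100→1 (1)
 48  11011001→1 (1)
 49  10110011→1 (1)
 50  01100111→0 (1)
 51  11001111→1 (0)
 52  10011110→1 (1)
 53  00111101→0 (1)
 54  01111011→0 (1)
 55  11110111→1 (1)
 56  11101111→1 (1)
 57  11011111→1 (1)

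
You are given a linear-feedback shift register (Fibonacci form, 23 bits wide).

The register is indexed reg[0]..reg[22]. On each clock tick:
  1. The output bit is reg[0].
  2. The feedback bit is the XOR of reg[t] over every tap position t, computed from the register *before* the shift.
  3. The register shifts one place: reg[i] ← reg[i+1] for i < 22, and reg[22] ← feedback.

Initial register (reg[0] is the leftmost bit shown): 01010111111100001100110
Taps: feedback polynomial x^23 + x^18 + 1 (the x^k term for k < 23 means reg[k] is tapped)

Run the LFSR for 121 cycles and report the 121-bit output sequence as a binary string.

0101011111110000110011001100100110101100111111100110000001011011001001011110111111001000000010111000001110001100011101001

step | reg (before) | out | fb
   0 | 01010111111100001100110 | 0 | 0
   1 | 10101111111000011001100 | 1 | 1
   2 | 01011111110000110011001 | 0 | 1
   3 | 10111111100001100110011 | 1 | 0
   4 | 01111111000011001100110 | 0 | 0
   5 | 11111110000110011001100 | 1 | 1
   6 | 11111100001100110011001 | 1 | 0
   7 | 11111000011001100110010 | 1 | 0
   8 | 11110000110011001100100 | 1 | 1
   9 | 11100001100110011001001 | 1 | 1
  10 | 11000011001100110010011 | 1 | 0
  11 | 10000110011001100100110 | 1 | 1
  12 | 00001100110011001001101 | 0 | 0
  13 | 00011001100110010011010 | 0 | 1
  14 | 00110011001100100110101 | 0 | 1
  15 | 01100110011001001101011 | 0 | 0
  16 | 11001100110010011010110 | 1 | 0
  17 | 10011001100100110101100 | 1 | 1
  18 | 00110011001001101011001 | 0 | 1
  19 | 01100110010011010110011 | 0 | 1
  20 | 11001100100110101100111 | 1 | 1
  21 | 10011001001101011001111 | 1 | 1
  22 | 00110010011010110011111 | 0 | 1
  23 | 01100100110101100111111 | 0 | 1
  24 | 11001001101011001111111 | 1 | 0
  25 | 10010011010110011111110 | 1 | 0
  26 | 00100110101100111111100 | 0 | 1
  27 | 01001101011001111111001 | 0 | 1
  28 | 10011010110011111110011 | 1 | 0
  29 | 00110101100111111100110 | 0 | 0
  30 | 01101011001111111001100 | 0 | 0
  31 | 11010110011111110011000 | 1 | 0
  32 | 10101100111111100110000 | 1 | 0
  33 | 01011001111111001100000 | 0 | 0
  34 | 10110011111110011000000 | 1 | 1
  35 | 01100111111100110000001 | 0 | 0
  36 | 11001111111001100000010 | 1 | 1
  37 | 10011111110011000000101 | 1 | 1
  38 | 00111111100110000001011 | 0 | 0
  39 | 01111111001100000010110 | 0 | 1
  40 | 11111110011000000101101 | 1 | 1
  41 | 11111100110000001011011 | 1 | 0
  42 | 11111001100000010110110 | 1 | 0
  43 | 11110011000000101101100 | 1 | 1
  44 | 11100110000001011011001 | 1 | 0
  45 | 11001100000010110110010 | 1 | 0
  46 | 10011000000101101100100 | 1 | 1
  47 | 00110000001011011001001 | 0 | 0
  48 | 01100000010110110010010 | 0 | 1
  49 | 11000000101101100100101 | 1 | 1
  50 | 10000001011011001001011 | 1 | 1
  51 | 00000010110110010010111 | 0 | 1
  52 | 00000101101100100101111 | 0 | 0
  53 | 00001011011001001011110 | 0 | 1
  54 | 00010110110010010111101 | 0 | 1
  55 | 00101101100100101111011 | 0 | 1
  56 | 01011011001001011110111 | 0 | 1
  57 | 10110110010010111101111 | 1 | 1
  58 | 01101100100101111011111 | 0 | 1
  59 | 11011001001011110111111 | 1 | 0
  60 | 10110010010111101111110 | 1 | 0
  61 | 01100100101111011111100 | 0 | 1
  62 | 11001001011110111111001 | 1 | 0
  63 | 10010010111101111110010 | 1 | 0
  64 | 00100101111011111100100 | 0 | 0
  65 | 01001011110111111001000 | 0 | 0
  66 | 10010111101111110010000 | 1 | 0
  67 | 00101111011111100100000 | 0 | 0
  68 | 01011110111111001000000 | 0 | 0
  69 | 10111101111110010000000 | 1 | 1
  70 | 01111011111100100000001 | 0 | 0
  71 | 11110111111001000000010 | 1 | 1
  72 | 11101111110010000000101 | 1 | 1
  73 | 11011111100100000001011 | 1 | 1
  74 | 10111111001000000010111 | 1 | 0
  75 | 01111110010000000101110 | 0 | 0
  76 | 11111100100000001011100 | 1 | 0
  77 | 11111001000000010111000 | 1 | 0
  78 | 11110010000000101110000 | 1 | 0
  79 | 11100100000001011100000 | 1 | 1
  80 | 11001000000010111000001 | 1 | 1
  81 | 10010000000101110000011 | 1 | 1
  82 | 00100000001011100000111 | 0 | 0
  83 | 01000000010111000001110 | 0 | 0
  84 | 10000000101110000011100 | 1 | 0
  85 | 00000001011100000111000 | 0 | 1
  86 | 00000010111000001110001 | 0 | 1
  87 | 00000101110000011100011 | 0 | 0
  88 | 00001011100000111000110 | 0 | 0
  89 | 00010111000001110001100 | 0 | 0
  90 | 00101110000011100011000 | 0 | 1
  91 | 01011100000111000110001 | 0 | 1
  92 | 10111000001110001100011 | 1 | 1
  93 | 01110000011100011000111 | 0 | 0
  94 | 11100000111000110001110 | 1 | 1
  95 | 11000001110001100011101 | 1 | 0
  96 | 10000011100011000111010 | 1 | 0
  97 | 00000111000110001110100 | 0 | 1
  98 | 00001110001100011101001 | 0 | 0
  99 | 00011100011000111010010 | 0 | 1
 100 | 00111000110001110100101 | 0 | 0
 101 | 01110001100011101001010 | 0 | 0
 102 | 11100011000111010010100 | 1 | 0
 103 | 11000110001110100101000 | 1 | 1
 104 | 10001100011101001010001 | 1 | 0
 105 | 00011000111010010100010 | 0 | 0
 106 | 00110001110100101000100 | 0 | 0
 107 | 01100011101001010001000 | 0 | 0
 108 | 11000111010010100010000 | 1 | 0
 109 | 10001110100101000100000 | 1 | 1
 110 | 00011101001010001000001 | 0 | 0
 111 | 00111010010100010000010 | 0 | 0
 112 | 01110100101000100000100 | 0 | 0
 113 | 11101001010001000001000 | 1 | 1
 114 | 11010010100010000010001 | 1 | 0
 115 | 10100101000100000100010 | 1 | 1
 116 | 01001010001000001000101 | 0 | 0
 117 | 10010100010000010001010 | 1 | 1
 118 | 00101000100000100010101 | 0 | 1
 119 | 01010001000001000101011 | 0 | 0
 120 | 10100010000010001010110 | 1 | 0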